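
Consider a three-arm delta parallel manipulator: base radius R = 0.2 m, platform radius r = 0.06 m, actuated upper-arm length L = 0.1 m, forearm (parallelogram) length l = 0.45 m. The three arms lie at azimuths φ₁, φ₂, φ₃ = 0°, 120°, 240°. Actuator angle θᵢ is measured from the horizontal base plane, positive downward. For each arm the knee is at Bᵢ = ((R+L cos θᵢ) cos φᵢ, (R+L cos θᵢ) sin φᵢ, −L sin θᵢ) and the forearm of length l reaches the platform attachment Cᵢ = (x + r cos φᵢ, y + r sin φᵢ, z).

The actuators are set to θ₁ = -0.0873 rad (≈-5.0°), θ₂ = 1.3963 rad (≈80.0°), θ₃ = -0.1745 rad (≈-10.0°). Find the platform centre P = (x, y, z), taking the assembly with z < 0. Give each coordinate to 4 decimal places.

(0.0903, -0.1720, -0.3794)

φ1=0.0°: virtual centre (0.2396, 0.0000, 0.0087), radius l
φ2=120.0°: virtual centre (-0.0787, 0.1363, -0.0985), radius l
arm 3 at φ=240.0°: e+L cos θ3 = 0.2385;  S3 = (-0.1192, -0.2065, 0.0174)
eliminate P² terms by subtracting sphere 1 from 2 and 3
plane₁₂: -0.6366x+0.2726y+-0.2144z = -0.0230
Cramer: x(z) = 0.0209-0.1828z;  y(z) = -0.0356+0.3596z
sphere 1 gives Az²+Bz+C=0 with A=1.1627, B=0.0369, C=-0.1533;  B²−4AC=0.7145;  roots -0.3794, 0.3476;  negative root z = -0.3794
x = 0.0903, y = -0.1720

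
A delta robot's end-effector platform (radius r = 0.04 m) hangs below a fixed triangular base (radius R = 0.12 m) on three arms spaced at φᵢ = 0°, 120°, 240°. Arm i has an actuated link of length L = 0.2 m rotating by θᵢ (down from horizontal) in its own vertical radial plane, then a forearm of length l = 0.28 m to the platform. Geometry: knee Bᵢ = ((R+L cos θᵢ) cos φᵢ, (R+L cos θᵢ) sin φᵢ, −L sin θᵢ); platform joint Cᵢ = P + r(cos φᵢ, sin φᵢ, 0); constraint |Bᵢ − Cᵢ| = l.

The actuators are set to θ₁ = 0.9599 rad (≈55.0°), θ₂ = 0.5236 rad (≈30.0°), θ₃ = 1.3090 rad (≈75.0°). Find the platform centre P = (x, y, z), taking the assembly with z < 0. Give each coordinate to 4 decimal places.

(0.0031, 0.1214, -0.3280)

arm 1 at φ=0.0°: e+L cos θ1 = 0.1947;  centre 1 = (0.1947, 0.0000, -0.1638)
centre 2 = (0.2532·cos120.0°, 0.2532·sin120.0°, -0.1000) = (-0.1266, 0.2193, -0.1000)
centre 3 = (0.1318·cos240.0°, 0.1318·sin240.0°, -0.1932) = (-0.0659, -0.1141, -0.1932)
eliminate P² terms by subtracting sphere 1 from 2 and 3
plane₁₂: -0.6426x+0.4386y+0.1277z = 0.0094
det = 0.3752;  x = 0.0061+0.0090z,  y = 0.0302+-0.2779z
quadratic in z: (1.0773)z²+(0.3074)z+(-0.0151)=0, √Δ=0.3993 → z ∈ {-0.3280, 0.0426}; z = -0.3280 (taking z<0)
x = 0.0031, y = 0.1214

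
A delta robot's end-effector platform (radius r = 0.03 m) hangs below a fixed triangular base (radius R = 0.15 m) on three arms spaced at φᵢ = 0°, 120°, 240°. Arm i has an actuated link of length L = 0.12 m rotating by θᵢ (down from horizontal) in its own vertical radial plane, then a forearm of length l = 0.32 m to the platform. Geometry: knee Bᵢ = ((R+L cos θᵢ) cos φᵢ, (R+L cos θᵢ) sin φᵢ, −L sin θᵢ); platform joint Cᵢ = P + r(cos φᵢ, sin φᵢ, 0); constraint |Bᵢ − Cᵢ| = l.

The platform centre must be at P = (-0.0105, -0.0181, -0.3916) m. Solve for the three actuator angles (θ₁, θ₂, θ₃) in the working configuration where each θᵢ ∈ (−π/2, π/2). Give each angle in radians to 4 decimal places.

θ₁ = 1.3096, θ₂ = 1.3092, θ₃ = 1.1351

rotate P by −φ1: (-0.0105, -0.0181, -0.3916)
  e−x'=0.1305;  (l²−L²−(e−x')²−y'²−z²)/2L = -0.3446
  √(A²+B²)=0.4128;  θ1 = -1.2491+2.5587 ≈ 1.3096
φ2=120.0° → target in arm frame (-0.0104, 0.0181)
  A=0.1304, B=-0.3916, C=(l²−L²−A²−y'²−z²)/(2L)=-0.3445
  γ=atan2(-0.3916,0.1304)=-1.2493;  ψ=arccos(-0.8348)=2.5585;  θ2=γ+ψ≈1.3092
arm 3 (φ=240.0°): x'=0.0209, y'=0.0000
  A=0.0991, B=-0.3916, C=(l²−L²−A²−y'²−z²)/(2L)=-0.3132
  θ3 = atan2(B,A) + arccos(C/0.4039) = 1.1351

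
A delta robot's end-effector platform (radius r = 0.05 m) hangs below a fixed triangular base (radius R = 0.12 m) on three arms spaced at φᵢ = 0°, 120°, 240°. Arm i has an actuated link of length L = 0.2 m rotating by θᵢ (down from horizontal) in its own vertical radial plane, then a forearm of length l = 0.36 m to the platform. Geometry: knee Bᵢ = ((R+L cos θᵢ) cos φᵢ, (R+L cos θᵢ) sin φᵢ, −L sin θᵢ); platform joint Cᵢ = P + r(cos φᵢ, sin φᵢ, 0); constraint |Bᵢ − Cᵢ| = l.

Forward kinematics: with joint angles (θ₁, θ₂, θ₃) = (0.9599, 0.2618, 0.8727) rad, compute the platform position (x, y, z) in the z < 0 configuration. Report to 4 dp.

φ1=0.0°: virtual centre (0.1847, 0.0000, -0.1638), radius l
O2 = (0.2632·cos120.0°, 0.2632·sin120.0°, -0.0518) = (-0.1316, 0.2279, -0.0518)
O3 = (0.1986·cos240.0°, 0.1986·sin240.0°, -0.1532) = (-0.0993, -0.1720, -0.1532)
|O₂|²−|O₁|² = 0.0110;  |O₃|²−|O₁|² = 0.0019
plane₁₂: -0.6326x+0.4559y+0.2241z = 0.0110
Cramer: x(z) = -0.0098+0.1821z;  y(z) = 0.0105-0.2390z
sphere 1 gives Az²+Bz+C=0 with A=1.0903, B=0.2518, C=-0.0648;  B²−4AC=0.3461;  roots -0.3853, 0.1543;  negative root z = -0.3853
x = -0.0799, y = 0.1026

(-0.0799, 0.1026, -0.3853)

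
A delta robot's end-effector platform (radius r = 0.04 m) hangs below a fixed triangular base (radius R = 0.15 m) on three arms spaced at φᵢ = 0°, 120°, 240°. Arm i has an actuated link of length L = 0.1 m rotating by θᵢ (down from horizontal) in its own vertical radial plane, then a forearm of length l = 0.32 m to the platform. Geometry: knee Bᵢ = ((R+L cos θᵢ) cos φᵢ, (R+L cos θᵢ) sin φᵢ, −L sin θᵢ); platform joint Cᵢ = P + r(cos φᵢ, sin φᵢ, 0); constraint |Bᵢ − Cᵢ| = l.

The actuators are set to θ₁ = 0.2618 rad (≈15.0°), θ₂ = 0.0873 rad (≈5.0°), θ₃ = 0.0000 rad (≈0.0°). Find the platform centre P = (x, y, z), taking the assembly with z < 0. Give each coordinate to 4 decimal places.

arm 1 at φ=0.0°: ρ1 = 0.2066;  centre 1 = (0.2066, 0.0000, -0.0259)
φ2=120.0°: virtual centre (-0.1048, 0.1815, -0.0087), radius l
φ3=240.0°: virtual centre (-0.1050, -0.1819, 0.0000), radius l
eliminate P² terms by subtracting sphere 1 from 2 and 3
plane₁₂: -0.6228x+0.3631y+0.0343z = 0.0007
det = 0.4528;  x = -0.0011+0.0691z,  y = -0.0001+0.0240z
into |P−centre ₁|² = l²: 1.0053z² + 0.0231z + -0.0586 = 0;  Δ = 0.2361;  z = -0.2531 or 0.2302 → z<0 root = -0.2531
x = -0.0186, y = -0.0062

(-0.0186, -0.0062, -0.2531)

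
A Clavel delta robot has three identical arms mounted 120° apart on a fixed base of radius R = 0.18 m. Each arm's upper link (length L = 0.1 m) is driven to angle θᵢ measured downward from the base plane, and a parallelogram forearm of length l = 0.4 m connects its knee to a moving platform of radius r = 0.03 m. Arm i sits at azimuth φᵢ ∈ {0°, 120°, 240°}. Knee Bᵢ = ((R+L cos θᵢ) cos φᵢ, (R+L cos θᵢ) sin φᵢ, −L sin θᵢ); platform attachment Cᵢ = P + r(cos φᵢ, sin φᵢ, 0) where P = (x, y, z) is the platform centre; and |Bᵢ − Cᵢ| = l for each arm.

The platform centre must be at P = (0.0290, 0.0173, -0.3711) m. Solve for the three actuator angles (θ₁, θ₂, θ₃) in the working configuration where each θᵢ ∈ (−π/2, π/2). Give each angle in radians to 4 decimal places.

θ₁ = 0.3492, θ₂ = 0.5236, θ₃ = 0.6980

rotate P by −φ1: (0.0290, 0.0173, -0.3711)
  e−x'=0.1210;  (l²−L²−(e−x')²−y'²−z²)/2L = -0.0133
  γ=atan2(-0.3711,0.1210)=-1.2556;  ψ=arccos(-0.0340)=1.6048;  θ1=γ+ψ≈0.3492
arm 2 (φ=120.0°): x'=0.0005, y'=-0.0338
  A=0.1495, B=-0.3711, C=(l²−L²−A²−y'²−z²)/(2L)=-0.0561
  γ=atan2(-0.3711,0.1495)=-1.1878;  ψ=arccos(-0.1401)=1.7114;  θ2=γ+ψ≈0.5236
rotate P by −φ3: (-0.0295, 0.0165, -0.3711)
  e−x'=0.1795;  (l²−L²−(e−x')²−y'²−z²)/2L = -0.1010
  γ=atan2(-0.3711,0.1795)=-1.1203;  ψ=arccos(-0.2450)=1.8183;  θ3=γ+ψ≈0.6980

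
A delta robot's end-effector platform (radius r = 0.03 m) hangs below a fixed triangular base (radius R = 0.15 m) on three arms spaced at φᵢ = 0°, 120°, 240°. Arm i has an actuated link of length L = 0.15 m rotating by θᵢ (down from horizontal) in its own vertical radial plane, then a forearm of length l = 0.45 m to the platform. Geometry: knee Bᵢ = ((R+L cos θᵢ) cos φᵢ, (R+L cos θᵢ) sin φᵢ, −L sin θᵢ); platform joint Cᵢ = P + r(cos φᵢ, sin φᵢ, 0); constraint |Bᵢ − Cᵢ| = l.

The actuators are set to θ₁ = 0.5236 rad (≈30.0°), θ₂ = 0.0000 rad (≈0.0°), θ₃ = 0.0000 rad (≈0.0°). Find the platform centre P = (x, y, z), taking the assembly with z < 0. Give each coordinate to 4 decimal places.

(-0.0804, 0.0000, -0.3806)

φ1=0.0°: virtual centre (0.2499, 0.0000, -0.0750), radius l
φ2=120.0°: virtual centre (-0.1350, 0.2338, 0.0000), radius l
O3 = (0.2700·cos240.0°, 0.2700·sin240.0°, 0.0000) = (-0.1350, -0.2338, 0.0000)
subtract pairs → two planes through P
[-0.7698 0.4677 0.1500]·P = 0.0048;  [-0.7698 -0.4677 0.1500]·P = 0.0048
det = 0.7200;  x = -0.0063+0.1949z,  y = 0.0000+0.0000z
quadratic in z: (1.0380)z²+(0.0502)z+(-0.1313)=0, √Δ=0.7399 → z ∈ {-0.3806, 0.3323}; z = -0.3806 (taking z<0)
x = -0.0804, y = 0.0000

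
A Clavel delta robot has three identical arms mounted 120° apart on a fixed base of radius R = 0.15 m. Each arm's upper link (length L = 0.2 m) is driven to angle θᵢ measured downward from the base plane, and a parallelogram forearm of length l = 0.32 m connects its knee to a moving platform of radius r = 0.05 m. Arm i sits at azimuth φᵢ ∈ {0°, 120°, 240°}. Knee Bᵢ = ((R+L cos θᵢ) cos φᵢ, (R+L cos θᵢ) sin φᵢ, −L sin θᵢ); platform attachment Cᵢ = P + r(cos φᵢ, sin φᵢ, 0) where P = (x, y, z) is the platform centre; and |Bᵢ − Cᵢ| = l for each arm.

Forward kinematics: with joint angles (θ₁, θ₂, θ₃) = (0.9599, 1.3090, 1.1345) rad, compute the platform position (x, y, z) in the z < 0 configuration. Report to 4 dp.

centre 1 = (0.2147·cos0.0°, 0.2147·sin0.0°, -0.1638) = (0.2147, 0.0000, -0.1638)
centre 2 = (0.1518·cos120.0°, 0.1518·sin120.0°, -0.1932) = (-0.0759, 0.1314, -0.1932)
arm 3 at φ=240.0°: ρ3 = 0.1845;  centre 3 = (-0.0923, -0.1598, -0.1813)
eliminate P² terms by subtracting sphere 1 from 2 and 3
plane₁₂: -0.5812x+0.2629y+-0.0587z = -0.0126
det = 0.3471;  x = 0.0162+-0.0805z,  y = -0.0122+0.0455z
quadratic in z: (1.0085)z²+(0.3585)z+(-0.0360)=0, √Δ=0.5232 → z ∈ {-0.4371, 0.0816}; z = -0.4371 (taking z<0)
x = 0.0513, y = -0.0320

(0.0513, -0.0320, -0.4371)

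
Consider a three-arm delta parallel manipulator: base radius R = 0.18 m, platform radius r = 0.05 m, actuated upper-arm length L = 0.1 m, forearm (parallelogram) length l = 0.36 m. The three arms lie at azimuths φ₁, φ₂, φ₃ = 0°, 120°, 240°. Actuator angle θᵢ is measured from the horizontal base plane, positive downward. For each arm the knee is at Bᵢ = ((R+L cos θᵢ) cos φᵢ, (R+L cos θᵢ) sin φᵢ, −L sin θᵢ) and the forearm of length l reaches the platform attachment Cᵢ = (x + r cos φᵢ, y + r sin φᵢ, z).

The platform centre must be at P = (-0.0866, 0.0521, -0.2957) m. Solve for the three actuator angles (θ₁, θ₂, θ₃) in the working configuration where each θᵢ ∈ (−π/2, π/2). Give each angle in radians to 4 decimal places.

φ1=0.0° → target in arm frame (-0.0866, 0.0521)
  A=0.2166, B=-0.2957, C=(l²−L²−A²−y'²−z²)/(2L)=-0.0873
  θ1 = atan2(B,A) + arccos(C/0.3665) = 0.8728
arm 2 (φ=120.0°): x'=0.0884, y'=0.0489
  A=0.0416, B=-0.2957, C=(l²−L²−A²−y'²−z²)/(2L)=0.1402
  √(A²+B²)=0.2986;  θ2 = -1.4311+1.0821 ≈ -0.3490
φ3=240.0° → target in arm frame (-0.0018, -0.1010)
  e−x'=0.1318;  (l²−L²−(e−x')²−y'²−z²)/2L = 0.0229
  √(A²+B²)=0.3238;  θ3 = -1.1514+1.5001 ≈ 0.3486

θ₁ = 0.8728, θ₂ = -0.3490, θ₃ = 0.3486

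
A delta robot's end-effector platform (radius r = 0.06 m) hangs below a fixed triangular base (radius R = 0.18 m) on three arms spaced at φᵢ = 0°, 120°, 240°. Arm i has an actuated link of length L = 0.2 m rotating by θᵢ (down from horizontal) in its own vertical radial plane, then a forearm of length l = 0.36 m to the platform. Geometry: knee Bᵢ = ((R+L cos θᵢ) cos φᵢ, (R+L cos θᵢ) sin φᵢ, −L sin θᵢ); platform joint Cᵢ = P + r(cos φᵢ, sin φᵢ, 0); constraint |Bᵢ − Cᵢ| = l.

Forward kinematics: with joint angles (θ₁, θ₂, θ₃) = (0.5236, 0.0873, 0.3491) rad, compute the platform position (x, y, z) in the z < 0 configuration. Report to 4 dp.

(-0.0360, 0.0250, -0.2434)

φ1=0.0°: virtual centre (0.2932, 0.0000, -0.1000), radius l
φ2=120.0°: virtual centre (-0.1596, 0.2765, -0.0174), radius l
S3 = (0.3079·cos240.0°, 0.3079·sin240.0°, -0.0684) = (-0.1540, -0.2667, -0.0684)
|S₂|²−|S₁|² = 0.0062;  |S₃|²−|S₁|² = 0.0035
linear system: -0.9056x+0.5529y = 0.0062−0.1651z; -0.8943x+-0.5334y = 0.0035−0.0632z
det = 0.9776;  x = -0.0054+0.1258z,  y = 0.0024+-0.0925z
sphere 1 gives Az²+Bz+C=0 with A=1.0244, B=0.1244, C=-0.0304;  B²−4AC=0.1401;  roots -0.2434, 0.1220;  negative root z = -0.2434
x = -0.0360, y = 0.0250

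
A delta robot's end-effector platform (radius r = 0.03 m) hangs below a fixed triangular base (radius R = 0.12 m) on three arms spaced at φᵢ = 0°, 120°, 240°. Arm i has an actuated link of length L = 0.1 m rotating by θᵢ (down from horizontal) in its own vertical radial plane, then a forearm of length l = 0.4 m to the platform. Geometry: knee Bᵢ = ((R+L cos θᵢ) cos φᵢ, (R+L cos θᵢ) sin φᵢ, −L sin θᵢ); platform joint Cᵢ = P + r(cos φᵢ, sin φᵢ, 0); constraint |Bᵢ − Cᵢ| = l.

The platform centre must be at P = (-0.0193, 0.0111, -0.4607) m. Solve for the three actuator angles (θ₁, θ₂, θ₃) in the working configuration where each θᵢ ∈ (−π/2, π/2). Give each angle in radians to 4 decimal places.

θ₁ = 1.1352, θ₂ = 0.9601, θ₃ = 1.0478

rotate P by −φ1: (-0.0193, 0.0111, -0.4607)
  A cos θ + B sin θ = C:  0.1093·cos θ + -0.4607·sin θ = -0.3716
  θ1 = atan2(B,A) + arccos(C/0.4735) = 1.1352
arm 2 (φ=120.0°): x'=0.0193, y'=0.0112
  A=0.0707, B=-0.4607, C=(l²−L²−A²−y'²−z²)/(2L)=-0.3369
  √(A²+B²)=0.4661;  θ2 = -1.4184+2.3785 ≈ 0.9601
rotate P by −φ3: (0.0000, -0.0223, -0.4607)
  e−x'=0.0900;  (l²−L²−(e−x')²−y'²−z²)/2L = -0.3542
  √(A²+B²)=0.4694;  θ3 = -1.3779+2.4257 ≈ 1.0478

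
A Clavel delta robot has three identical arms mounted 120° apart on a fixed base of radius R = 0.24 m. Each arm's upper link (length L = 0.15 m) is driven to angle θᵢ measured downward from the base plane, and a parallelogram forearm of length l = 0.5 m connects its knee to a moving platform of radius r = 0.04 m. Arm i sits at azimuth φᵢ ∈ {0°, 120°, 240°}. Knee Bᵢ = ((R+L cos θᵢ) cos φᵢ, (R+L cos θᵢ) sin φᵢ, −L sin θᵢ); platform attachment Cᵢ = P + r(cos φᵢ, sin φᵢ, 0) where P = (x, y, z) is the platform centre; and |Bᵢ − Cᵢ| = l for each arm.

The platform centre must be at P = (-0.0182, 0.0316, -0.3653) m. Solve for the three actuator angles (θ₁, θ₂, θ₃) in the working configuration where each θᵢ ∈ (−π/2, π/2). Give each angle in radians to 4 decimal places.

arm 1 (φ=0.0°): x'=-0.0182, y'=0.0316
  A cos θ + B sin θ = C:  0.2182·cos θ + -0.3653·sin θ = 0.1515
  √(A²+B²)=0.4255;  θ1 = -1.0324+1.2068 ≈ 0.1744
rotate P by −φ2: (0.0365, 0.0000, -0.3653)
  A cos θ + B sin θ = C:  0.1635·cos θ + -0.3653·sin θ = 0.2244
  √(A²+B²)=0.4002;  θ2 = -1.1499+0.9757 ≈ -0.1742
φ3=240.0° → target in arm frame (-0.0183, -0.0316)
  e−x'=0.2183;  (l²−L²−(e−x')²−y'²−z²)/2L = 0.1514
  θ3 = atan2(B,A) + arccos(C/0.4255) = 0.1748

θ₁ = 0.1744, θ₂ = -0.1742, θ₃ = 0.1748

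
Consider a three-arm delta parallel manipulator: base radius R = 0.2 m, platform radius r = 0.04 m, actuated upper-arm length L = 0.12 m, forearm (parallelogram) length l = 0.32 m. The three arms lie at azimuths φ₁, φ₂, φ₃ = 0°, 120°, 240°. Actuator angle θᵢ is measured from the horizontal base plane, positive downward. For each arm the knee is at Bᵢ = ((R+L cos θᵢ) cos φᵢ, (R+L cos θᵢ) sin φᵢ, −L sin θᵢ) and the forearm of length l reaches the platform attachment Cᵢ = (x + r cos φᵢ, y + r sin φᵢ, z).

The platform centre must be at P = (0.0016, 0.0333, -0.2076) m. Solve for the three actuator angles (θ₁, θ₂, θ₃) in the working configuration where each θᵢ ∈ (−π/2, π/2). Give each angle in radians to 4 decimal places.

θ₁ = 0.3487, θ₂ = 0.0881, θ₃ = 0.6108

φ1=0.0° → target in arm frame (0.0016, 0.0333)
  A=0.1584, B=-0.2076, C=(l²−L²−A²−y'²−z²)/(2L)=0.0779
  θ1 = atan2(B,A) + arccos(C/0.2611) = 0.3487
rotate P by −φ2: (0.0280, -0.0180, -0.2076)
  e−x'=0.1320;  (l²−L²−(e−x')²−y'²−z²)/2L = 0.1132
  γ=atan2(-0.2076,0.1320)=-1.0046;  ψ=arccos(0.4601)=1.0927;  θ2=γ+ψ≈0.0881
φ3=240.0° → target in arm frame (-0.0296, -0.0153)
  A cos θ + B sin θ = C:  0.1896·cos θ + -0.2076·sin θ = 0.0363
  √(A²+B²)=0.2812;  θ3 = -0.8306+1.4414 ≈ 0.6108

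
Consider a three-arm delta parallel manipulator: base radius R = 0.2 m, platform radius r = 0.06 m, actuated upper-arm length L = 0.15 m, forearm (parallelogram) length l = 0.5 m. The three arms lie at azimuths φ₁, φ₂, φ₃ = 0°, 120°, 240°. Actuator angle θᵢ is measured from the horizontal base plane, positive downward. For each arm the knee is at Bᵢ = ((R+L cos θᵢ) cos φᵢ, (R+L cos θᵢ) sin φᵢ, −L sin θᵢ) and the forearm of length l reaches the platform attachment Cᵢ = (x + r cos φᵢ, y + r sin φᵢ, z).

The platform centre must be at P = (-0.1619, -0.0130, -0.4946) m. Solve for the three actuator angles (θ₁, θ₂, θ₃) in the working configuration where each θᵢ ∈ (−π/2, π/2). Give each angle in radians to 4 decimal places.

θ₁ = 1.2216, θ₂ = 0.4364, θ₃ = 0.3492

arm 1 (φ=0.0°): x'=-0.1619, y'=-0.0130
  A=0.3019, B=-0.4946, C=(l²−L²−A²−y'²−z²)/(2L)=-0.3615
  θ1 = atan2(B,A) + arccos(C/0.5795) = 1.2216
φ2=120.0° → target in arm frame (0.0697, 0.1467)
  A cos θ + B sin θ = C:  0.0703·cos θ + -0.4946·sin θ = -0.1453
  θ2 = atan2(B,A) + arccos(C/0.4996) = 0.4364
φ3=240.0° → target in arm frame (0.0922, -0.1337)
  A cos θ + B sin θ = C:  0.0478·cos θ + -0.4946·sin θ = -0.1243
  √(A²+B²)=0.4969;  θ3 = -1.4745+1.8236 ≈ 0.3492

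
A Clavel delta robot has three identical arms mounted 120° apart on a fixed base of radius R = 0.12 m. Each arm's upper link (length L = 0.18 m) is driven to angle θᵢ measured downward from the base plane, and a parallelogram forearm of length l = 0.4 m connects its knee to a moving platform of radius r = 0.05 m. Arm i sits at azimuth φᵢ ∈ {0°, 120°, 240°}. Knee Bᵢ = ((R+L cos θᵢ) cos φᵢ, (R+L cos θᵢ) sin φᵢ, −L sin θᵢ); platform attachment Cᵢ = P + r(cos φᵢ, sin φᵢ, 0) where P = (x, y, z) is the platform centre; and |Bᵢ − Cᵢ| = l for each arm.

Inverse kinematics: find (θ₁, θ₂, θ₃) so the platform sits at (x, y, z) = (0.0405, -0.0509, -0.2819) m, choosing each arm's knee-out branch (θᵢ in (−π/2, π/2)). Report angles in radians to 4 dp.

θ₁ = -0.3489, θ₂ = 0.1746, θ₃ = -0.2620

φ1=0.0° → target in arm frame (0.0405, -0.0509)
  e−x'=0.0295;  (l²−L²−(e−x')²−y'²−z²)/2L = 0.1241
  θ1 = atan2(B,A) + arccos(C/0.2834) = -0.3489
rotate P by −φ2: (-0.0643, -0.0096, -0.2819)
  A cos θ + B sin θ = C:  0.1343·cos θ + -0.2819·sin θ = 0.0833
  √(A²+B²)=0.3123;  θ2 = -1.1261+1.3007 ≈ 0.1746
arm 3 (φ=240.0°): x'=0.0238, y'=0.0605
  A=0.0462, B=-0.2819, C=(l²−L²−A²−y'²−z²)/(2L)=0.1176
  θ3 = atan2(B,A) + arccos(C/0.2857) = -0.2620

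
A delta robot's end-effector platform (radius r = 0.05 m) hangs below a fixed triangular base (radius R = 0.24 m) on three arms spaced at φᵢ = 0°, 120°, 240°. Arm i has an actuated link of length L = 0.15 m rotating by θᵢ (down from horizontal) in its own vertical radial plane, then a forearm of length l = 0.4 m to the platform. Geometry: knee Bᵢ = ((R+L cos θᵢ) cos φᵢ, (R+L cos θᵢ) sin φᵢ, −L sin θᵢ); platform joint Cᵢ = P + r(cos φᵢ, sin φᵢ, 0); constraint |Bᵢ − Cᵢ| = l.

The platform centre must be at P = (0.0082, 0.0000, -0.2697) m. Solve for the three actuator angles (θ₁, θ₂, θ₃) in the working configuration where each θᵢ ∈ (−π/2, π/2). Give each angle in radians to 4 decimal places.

θ₁ = 0.2621, θ₂ = 0.3492, θ₃ = 0.3492

rotate P by −φ1: (0.0082, 0.0000, -0.2697)
  A=0.1818, B=-0.2697, C=(l²−L²−A²−y'²−z²)/(2L)=0.1057
  γ=atan2(-0.2697,0.1818)=-0.9777;  ψ=arccos(0.3250)=1.2398;  θ1=γ+ψ≈0.2621
arm 2 (φ=120.0°): x'=-0.0041, y'=-0.0071
  e−x'=0.1941;  (l²−L²−(e−x')²−y'²−z²)/2L = 0.0901
  γ=atan2(-0.2697,0.1941)=-0.9470;  ψ=arccos(0.2712)=1.2961;  θ2=γ+ψ≈0.3492
rotate P by −φ3: (-0.0041, 0.0071, -0.2697)
  A=0.1941, B=-0.2697, C=(l²−L²−A²−y'²−z²)/(2L)=0.0901
  θ3 = atan2(B,A) + arccos(C/0.3323) = 0.3492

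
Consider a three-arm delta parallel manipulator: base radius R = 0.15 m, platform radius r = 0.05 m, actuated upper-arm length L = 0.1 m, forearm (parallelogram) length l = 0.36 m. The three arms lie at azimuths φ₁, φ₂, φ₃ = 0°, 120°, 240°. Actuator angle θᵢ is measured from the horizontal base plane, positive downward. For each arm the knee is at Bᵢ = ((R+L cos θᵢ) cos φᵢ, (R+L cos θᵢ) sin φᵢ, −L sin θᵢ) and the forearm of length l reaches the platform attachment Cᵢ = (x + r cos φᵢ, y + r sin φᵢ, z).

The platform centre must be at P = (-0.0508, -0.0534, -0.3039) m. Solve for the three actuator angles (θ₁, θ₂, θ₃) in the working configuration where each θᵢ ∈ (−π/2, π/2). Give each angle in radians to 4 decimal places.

φ1=0.0° → target in arm frame (-0.0508, -0.0534)
  A=0.1508, B=-0.3039, C=(l²−L²−A²−y'²−z²)/(2L)=0.0083
  γ=atan2(-0.3039,0.1508)=-1.1102;  ψ=arccos(0.0244)=1.5464;  θ1=γ+ψ≈0.4363
rotate P by −φ2: (-0.0208, 0.0707, -0.3039)
  A cos θ + B sin θ = C:  0.1208·cos θ + -0.3039·sin θ = 0.0382
  √(A²+B²)=0.3270;  θ2 = -1.1923+1.4537 ≈ 0.2614
rotate P by −φ3: (0.0716, -0.0173, -0.3039)
  e−x'=0.0284;  (l²−L²−(e−x')²−y'²−z²)/2L = 0.1307
  γ=atan2(-0.3039,0.0284)=-1.4778;  ψ=arccos(0.4282)=1.1282;  θ3=γ+ψ≈-0.3495

θ₁ = 0.4363, θ₂ = 0.2614, θ₃ = -0.3495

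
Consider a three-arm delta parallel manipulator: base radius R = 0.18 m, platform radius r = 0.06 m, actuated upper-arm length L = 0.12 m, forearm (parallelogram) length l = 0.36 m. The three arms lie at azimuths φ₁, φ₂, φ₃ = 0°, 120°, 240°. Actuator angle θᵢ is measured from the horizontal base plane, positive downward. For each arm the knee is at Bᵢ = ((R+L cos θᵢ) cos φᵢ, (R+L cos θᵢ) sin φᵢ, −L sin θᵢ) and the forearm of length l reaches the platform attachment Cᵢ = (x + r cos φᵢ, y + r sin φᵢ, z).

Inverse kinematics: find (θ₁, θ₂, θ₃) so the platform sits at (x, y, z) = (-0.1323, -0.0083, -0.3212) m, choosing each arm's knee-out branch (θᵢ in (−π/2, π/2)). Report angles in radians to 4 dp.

rotate P by −φ1: (-0.1323, -0.0083, -0.3212)
  e−x'=0.2523;  (l²−L²−(e−x')²−y'²−z²)/2L = -0.2154
  √(A²+B²)=0.4084;  θ1 = -0.9050+2.1263 ≈ 1.2213
φ2=120.0° → target in arm frame (0.0590, 0.1187)
  A cos θ + B sin θ = C:  0.0610·cos θ + -0.3212·sin θ = -0.0241
  θ2 = atan2(B,A) + arccos(C/0.3269) = 0.2617
arm 3 (φ=240.0°): x'=0.0733, y'=-0.1104
  A=0.0467, B=-0.3212, C=(l²−L²−A²−y'²−z²)/(2L)=-0.0098
  γ=atan2(-0.3212,0.0467)=-1.4265;  ψ=arccos(-0.0300)=1.6008;  θ3=γ+ψ≈0.1743

θ₁ = 1.2213, θ₂ = 0.2617, θ₃ = 0.1743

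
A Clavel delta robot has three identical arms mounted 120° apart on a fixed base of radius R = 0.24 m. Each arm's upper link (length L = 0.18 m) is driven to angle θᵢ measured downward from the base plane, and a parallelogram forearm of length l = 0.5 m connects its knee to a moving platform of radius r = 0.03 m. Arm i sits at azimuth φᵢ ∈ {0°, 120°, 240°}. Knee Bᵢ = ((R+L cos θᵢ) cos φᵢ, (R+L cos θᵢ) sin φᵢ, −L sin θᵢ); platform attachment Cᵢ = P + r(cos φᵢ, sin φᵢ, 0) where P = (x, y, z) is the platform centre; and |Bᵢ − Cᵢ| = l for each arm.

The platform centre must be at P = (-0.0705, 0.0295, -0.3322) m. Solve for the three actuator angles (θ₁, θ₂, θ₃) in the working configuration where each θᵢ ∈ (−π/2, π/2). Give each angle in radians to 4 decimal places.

θ₁ = 0.5234, θ₂ = -0.2618, θ₃ = 0.0875

rotate P by −φ1: (-0.0705, 0.0295, -0.3322)
  e−x'=0.2805;  (l²−L²−(e−x')²−y'²−z²)/2L = 0.0769
  √(A²+B²)=0.4348;  θ1 = -0.8696+1.3929 ≈ 0.5234
arm 2 (φ=120.0°): x'=0.0608, y'=0.0463
  A=0.1492, B=-0.3322, C=(l²−L²−A²−y'²−z²)/(2L)=0.2301
  γ=atan2(-0.3322,0.1492)=-1.1487;  ψ=arccos(0.6319)=0.8868;  θ2=γ+ψ≈-0.2618
rotate P by −φ3: (0.0097, -0.0758, -0.3322)
  A cos θ + B sin θ = C:  0.2003·cos θ + -0.3322·sin θ = 0.1705
  θ3 = atan2(B,A) + arccos(C/0.3879) = 0.0875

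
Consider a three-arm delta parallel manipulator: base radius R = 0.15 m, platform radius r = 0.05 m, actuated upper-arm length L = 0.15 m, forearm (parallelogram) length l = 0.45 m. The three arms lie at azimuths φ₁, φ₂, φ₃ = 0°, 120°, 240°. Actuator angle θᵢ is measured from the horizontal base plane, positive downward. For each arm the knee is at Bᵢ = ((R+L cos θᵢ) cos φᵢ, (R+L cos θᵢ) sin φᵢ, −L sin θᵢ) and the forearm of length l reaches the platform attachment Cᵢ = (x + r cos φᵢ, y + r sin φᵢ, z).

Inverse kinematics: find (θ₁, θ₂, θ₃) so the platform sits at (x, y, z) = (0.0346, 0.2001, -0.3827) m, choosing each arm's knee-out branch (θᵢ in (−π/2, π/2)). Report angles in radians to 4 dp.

θ₁ = 0.2619, θ₂ = -0.2619, θ₃ = 1.0470

rotate P by −φ1: (0.0346, 0.2001, -0.3827)
  A=0.0654, B=-0.3827, C=(l²−L²−A²−y'²−z²)/(2L)=-0.0359
  γ=atan2(-0.3827,0.0654)=-1.4015;  ψ=arccos(-0.0925)=1.6635;  θ1=γ+ψ≈0.2619
φ2=120.0° → target in arm frame (0.1560, -0.1300)
  A=-0.0560, B=-0.3827, C=(l²−L²−A²−y'²−z²)/(2L)=0.0450
  θ2 = atan2(B,A) + arccos(C/0.3868) = -0.2619
arm 3 (φ=240.0°): x'=-0.1906, y'=-0.0701
  e−x'=0.2906;  (l²−L²−(e−x')²−y'²−z²)/2L = -0.1860
  θ3 = atan2(B,A) + arccos(C/0.4805) = 1.0470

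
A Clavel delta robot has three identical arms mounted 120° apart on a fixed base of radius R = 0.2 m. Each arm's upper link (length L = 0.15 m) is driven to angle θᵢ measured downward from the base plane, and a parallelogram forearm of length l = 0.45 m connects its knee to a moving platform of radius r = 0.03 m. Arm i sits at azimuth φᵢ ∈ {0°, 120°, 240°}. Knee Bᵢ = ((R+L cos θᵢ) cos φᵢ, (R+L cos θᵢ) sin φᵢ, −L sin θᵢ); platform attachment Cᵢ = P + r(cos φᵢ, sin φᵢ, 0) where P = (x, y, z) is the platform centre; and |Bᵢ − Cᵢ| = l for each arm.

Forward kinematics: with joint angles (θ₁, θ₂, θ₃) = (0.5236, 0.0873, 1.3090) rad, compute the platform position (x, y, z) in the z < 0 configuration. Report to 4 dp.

O1 = (0.2999·cos0.0°, 0.2999·sin0.0°, -0.0750) = (0.2999, 0.0000, -0.0750)
arm 2 at φ=120.0°: ρ2 = 0.3194;  O2 = (-0.1597, 0.2766, -0.0131)
O3 = (0.2088·cos240.0°, 0.2088·sin240.0°, -0.1449) = (-0.1044, -0.1808, -0.1449)
|O₂|²−|O₁|² = 0.0066;  |O₃|²−|O₁|² = -0.0310
linear system: -0.9192x+0.5533y = 0.0066−0.1238z; -0.8086x+-0.3617y = -0.0310−-0.1398z
det = 0.7799;  x = 0.0189+-0.0417z,  y = 0.0434+-0.2932z
sphere 1 gives Az²+Bz+C=0 with A=1.0877, B=0.1480, C=-0.1160;  B²−4AC=0.5267;  roots -0.4017, 0.2656;  negative root z = -0.4017
x = 0.0357, y = 0.1611

(0.0357, 0.1611, -0.4017)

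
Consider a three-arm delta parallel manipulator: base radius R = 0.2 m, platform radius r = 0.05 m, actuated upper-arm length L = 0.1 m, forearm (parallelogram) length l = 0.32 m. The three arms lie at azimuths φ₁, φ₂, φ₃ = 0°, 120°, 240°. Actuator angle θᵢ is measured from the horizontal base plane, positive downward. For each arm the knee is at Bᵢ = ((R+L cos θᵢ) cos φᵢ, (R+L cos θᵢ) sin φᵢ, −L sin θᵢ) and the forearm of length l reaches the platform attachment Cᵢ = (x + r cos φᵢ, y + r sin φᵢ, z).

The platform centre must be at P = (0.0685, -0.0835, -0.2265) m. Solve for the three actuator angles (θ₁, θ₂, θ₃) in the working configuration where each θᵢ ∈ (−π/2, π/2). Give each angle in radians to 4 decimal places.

rotate P by −φ1: (0.0685, -0.0835, -0.2265)
  A=0.0815, B=-0.2265, C=(l²−L²−A²−y'²−z²)/(2L)=0.1374
  √(A²+B²)=0.2407;  θ1 = -1.2254+0.9632 ≈ -0.2622
arm 2 (φ=120.0°): x'=-0.1066, y'=-0.0176
  e−x'=0.2566;  (l²−L²−(e−x')²−y'²−z²)/2L = -0.1252
  √(A²+B²)=0.3422;  θ2 = -0.7232+1.9453 ≈ 1.2220
arm 3 (φ=240.0°): x'=0.0381, y'=0.1011
  A=0.1119, B=-0.2265, C=(l²−L²−A²−y'²−z²)/(2L)=0.0918
  θ3 = atan2(B,A) + arccos(C/0.2527) = 0.0873

θ₁ = -0.2622, θ₂ = 1.2220, θ₃ = 0.0873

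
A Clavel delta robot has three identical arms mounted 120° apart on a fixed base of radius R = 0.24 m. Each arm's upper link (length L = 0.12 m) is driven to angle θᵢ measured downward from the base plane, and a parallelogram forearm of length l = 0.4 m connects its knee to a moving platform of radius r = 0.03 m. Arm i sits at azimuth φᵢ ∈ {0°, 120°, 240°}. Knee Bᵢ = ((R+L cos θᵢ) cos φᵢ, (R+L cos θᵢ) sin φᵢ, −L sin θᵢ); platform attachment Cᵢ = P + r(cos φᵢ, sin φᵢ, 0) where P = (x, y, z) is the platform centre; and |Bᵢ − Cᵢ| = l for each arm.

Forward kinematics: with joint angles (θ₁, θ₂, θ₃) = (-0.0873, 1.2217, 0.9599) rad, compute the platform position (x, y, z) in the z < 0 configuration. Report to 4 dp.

arm 1 at φ=0.0°: e+L cos θ1 = 0.3295;  O1 = (0.3295, 0.0000, 0.0105)
O2 = (0.2510·cos120.0°, 0.2510·sin120.0°, -0.1128) = (-0.1255, 0.2174, -0.1128)
O3 = (0.2788·cos240.0°, 0.2788·sin240.0°, -0.0983) = (-0.1394, -0.2415, -0.0983)
subtract pairs → two planes through P
linear system: -0.9101x+0.4348y = -0.0330−-0.2464z; -0.9379x+-0.4830y = -0.0213−-0.2175z
Cramer: x(z) = 0.0297-0.2521z;  y(z) = -0.0136+0.0392z
sphere 1 gives Az²+Bz+C=0 with A=1.0651, B=0.1292, C=-0.0698;  B²−4AC=0.3141;  roots -0.3237, 0.2025;  negative root z = -0.3237
x = 0.1113, y = -0.0263

(0.1113, -0.0263, -0.3237)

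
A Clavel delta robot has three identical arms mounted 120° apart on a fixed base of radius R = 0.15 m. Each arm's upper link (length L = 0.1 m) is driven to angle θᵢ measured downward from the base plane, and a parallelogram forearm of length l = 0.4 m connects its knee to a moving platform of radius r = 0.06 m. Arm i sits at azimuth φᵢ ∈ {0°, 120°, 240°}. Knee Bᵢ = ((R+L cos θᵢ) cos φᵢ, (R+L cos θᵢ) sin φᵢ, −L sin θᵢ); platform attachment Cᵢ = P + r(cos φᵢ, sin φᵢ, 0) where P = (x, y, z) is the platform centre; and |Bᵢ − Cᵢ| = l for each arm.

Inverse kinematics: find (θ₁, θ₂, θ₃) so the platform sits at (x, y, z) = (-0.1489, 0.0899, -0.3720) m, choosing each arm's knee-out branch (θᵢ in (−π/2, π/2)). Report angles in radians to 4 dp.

θ₁ = 1.2213, θ₂ = -0.1749, θ₃ = 0.6106

arm 1 (φ=0.0°): x'=-0.1489, y'=0.0899
  e−x'=0.2389;  (l²−L²−(e−x')²−y'²−z²)/2L = -0.2677
  γ=atan2(-0.3720,0.2389)=-0.9999;  ψ=arccos(-0.6055)=2.2212;  θ1=γ+ψ≈1.2213
arm 2 (φ=120.0°): x'=0.1523, y'=0.0840
  A cos θ + B sin θ = C:  -0.0623·cos θ + -0.3720·sin θ = 0.0034
  γ=atan2(-0.3720,-0.0623)=-1.7367;  ψ=arccos(0.0090)=1.5618;  θ2=γ+ψ≈-0.1749
φ3=240.0° → target in arm frame (-0.0034, -0.1739)
  A=0.0934, B=-0.3720, C=(l²−L²−A²−y'²−z²)/(2L)=-0.1368
  θ3 = atan2(B,A) + arccos(C/0.3835) = 0.6106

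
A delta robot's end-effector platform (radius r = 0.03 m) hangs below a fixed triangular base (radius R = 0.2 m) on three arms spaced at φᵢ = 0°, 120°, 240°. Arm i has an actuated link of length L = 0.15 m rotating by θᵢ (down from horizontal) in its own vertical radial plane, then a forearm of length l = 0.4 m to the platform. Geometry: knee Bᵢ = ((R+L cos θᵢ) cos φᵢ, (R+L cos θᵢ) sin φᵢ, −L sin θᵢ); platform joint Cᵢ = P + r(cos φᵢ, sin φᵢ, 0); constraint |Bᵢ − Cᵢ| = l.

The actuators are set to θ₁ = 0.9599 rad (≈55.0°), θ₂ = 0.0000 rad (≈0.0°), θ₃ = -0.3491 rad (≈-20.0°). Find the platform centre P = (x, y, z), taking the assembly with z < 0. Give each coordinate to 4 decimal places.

φ1=0.0°: virtual centre (0.2560, 0.0000, -0.1229), radius l
centre 2 = (0.3200·cos120.0°, 0.3200·sin120.0°, 0.0000) = (-0.1600, 0.2771, 0.0000)
arm 3 at φ=240.0°: e+L cos θ3 = 0.3110;  centre 3 = (-0.1555, -0.2693, 0.0513)
subtract pairs → two planes through P
linear system: -0.8321x+0.5543y = 0.0217−0.2457z; -0.8230x+-0.5386y = 0.0187−0.3484z
Cramer: x(z) = -0.0244+0.3599z;  y(z) = 0.0026+0.0969z
quadratic in z: (1.1389)z²+(0.0444)z+(-0.0663)=0, √Δ=0.5512 → z ∈ {-0.2615, 0.2225}; z = -0.2615 (taking z<0)
x = -0.1185, y = -0.0227

(-0.1185, -0.0227, -0.2615)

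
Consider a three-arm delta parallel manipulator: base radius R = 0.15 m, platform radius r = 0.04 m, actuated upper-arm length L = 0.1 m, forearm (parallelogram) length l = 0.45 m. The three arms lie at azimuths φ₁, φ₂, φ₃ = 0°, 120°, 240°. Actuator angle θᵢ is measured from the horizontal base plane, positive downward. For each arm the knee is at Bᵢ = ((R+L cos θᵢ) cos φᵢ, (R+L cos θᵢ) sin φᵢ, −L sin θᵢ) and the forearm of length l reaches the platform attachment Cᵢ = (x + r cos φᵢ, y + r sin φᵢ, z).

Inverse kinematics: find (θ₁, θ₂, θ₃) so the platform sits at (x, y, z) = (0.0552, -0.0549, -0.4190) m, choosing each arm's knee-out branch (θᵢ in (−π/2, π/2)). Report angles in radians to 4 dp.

arm 1 (φ=0.0°): x'=0.0552, y'=-0.0549
  A cos θ + B sin θ = C:  0.0548·cos θ + -0.4190·sin θ = 0.0546
  γ=atan2(-0.4190,0.0548)=-1.4407;  ψ=arccos(0.1292)=1.4412;  θ1=γ+ψ≈0.0005
arm 2 (φ=120.0°): x'=-0.0751, y'=-0.0204
  e−x'=0.1851;  (l²−L²−(e−x')²−y'²−z²)/2L = -0.0888
  θ2 = atan2(B,A) + arccos(C/0.4581) = 0.6111
rotate P by −φ3: (0.0199, 0.0753, -0.4190)
  A=0.0901, B=-0.4190, C=(l²−L²−A²−y'²−z²)/(2L)=0.0158
  √(A²+B²)=0.4286;  θ3 = -1.3591+1.5339 ≈ 0.1748

θ₁ = 0.0005, θ₂ = 0.6111, θ₃ = 0.1748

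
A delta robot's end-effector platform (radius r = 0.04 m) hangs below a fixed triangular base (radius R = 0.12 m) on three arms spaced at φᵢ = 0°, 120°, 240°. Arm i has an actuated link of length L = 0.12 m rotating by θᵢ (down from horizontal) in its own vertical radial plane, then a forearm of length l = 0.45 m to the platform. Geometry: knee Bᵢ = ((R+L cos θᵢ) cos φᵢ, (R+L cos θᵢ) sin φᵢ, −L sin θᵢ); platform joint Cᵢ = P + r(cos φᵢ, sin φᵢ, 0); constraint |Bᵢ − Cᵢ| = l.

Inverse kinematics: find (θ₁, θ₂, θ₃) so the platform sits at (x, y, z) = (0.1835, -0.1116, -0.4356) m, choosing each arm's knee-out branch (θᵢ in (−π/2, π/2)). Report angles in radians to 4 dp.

θ₁ = -0.0002, θ₂ = 1.3091, θ₃ = 0.6981

rotate P by −φ1: (0.1835, -0.1116, -0.4356)
  A cos θ + B sin θ = C:  -0.1035·cos θ + -0.4356·sin θ = -0.1034
  θ1 = atan2(B,A) + arccos(C/0.4477) = -0.0002
arm 2 (φ=120.0°): x'=-0.1884, y'=-0.1031
  A cos θ + B sin θ = C:  0.2684·cos θ + -0.4356·sin θ = -0.3513
  θ2 = atan2(B,A) + arccos(C/0.5116) = 1.3091
arm 3 (φ=240.0°): x'=0.0049, y'=0.2147
  e−x'=0.0751;  (l²−L²−(e−x')²−y'²−z²)/2L = -0.2225
  θ3 = atan2(B,A) + arccos(C/0.4420) = 0.6981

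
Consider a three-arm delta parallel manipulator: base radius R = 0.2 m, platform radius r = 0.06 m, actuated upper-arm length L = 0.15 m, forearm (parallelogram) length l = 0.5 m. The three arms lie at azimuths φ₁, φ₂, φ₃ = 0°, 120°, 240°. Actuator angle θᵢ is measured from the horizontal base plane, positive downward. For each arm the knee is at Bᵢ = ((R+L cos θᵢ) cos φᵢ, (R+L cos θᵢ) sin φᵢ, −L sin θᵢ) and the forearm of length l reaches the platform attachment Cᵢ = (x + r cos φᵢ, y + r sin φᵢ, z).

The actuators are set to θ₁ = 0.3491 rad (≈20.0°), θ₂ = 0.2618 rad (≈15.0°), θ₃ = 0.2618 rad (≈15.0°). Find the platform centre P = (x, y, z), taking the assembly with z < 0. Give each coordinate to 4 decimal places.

O1 = (0.2810·cos0.0°, 0.2810·sin0.0°, -0.0513) = (0.2810, 0.0000, -0.0513)
arm 2 at φ=120.0°: e+L cos θ2 = 0.2849;  O2 = (-0.1424, 0.2467, -0.0388)
φ3=240.0°: virtual centre (-0.1424, -0.2467, -0.0388), radius l
subtract pairs → two planes through P
linear system: -0.8468x+0.4934y = 0.0011−0.0250z; -0.8468x+-0.4934y = 0.0011−0.0250z
det = 0.8357;  x = -0.0013+0.0295z,  y = 0.0000+0.0000z
sphere 1 gives Az²+Bz+C=0 with A=1.0009, B=0.0860, C=-0.1677;  B²−4AC=0.6788;  roots -0.4545, 0.3686;  negative root z = -0.4545
x = -0.0147, y = 0.0000

(-0.0147, 0.0000, -0.4545)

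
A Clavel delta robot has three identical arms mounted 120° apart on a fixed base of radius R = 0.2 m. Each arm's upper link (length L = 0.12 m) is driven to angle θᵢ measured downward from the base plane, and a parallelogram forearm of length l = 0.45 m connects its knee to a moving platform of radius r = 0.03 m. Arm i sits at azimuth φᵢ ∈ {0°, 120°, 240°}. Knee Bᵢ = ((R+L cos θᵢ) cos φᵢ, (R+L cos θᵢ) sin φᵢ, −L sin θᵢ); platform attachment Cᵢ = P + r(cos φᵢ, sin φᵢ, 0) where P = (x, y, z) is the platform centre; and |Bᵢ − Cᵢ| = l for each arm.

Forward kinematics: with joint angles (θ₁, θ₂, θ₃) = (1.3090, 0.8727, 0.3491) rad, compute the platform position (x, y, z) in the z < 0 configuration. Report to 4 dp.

(-0.0963, -0.0592, -0.4485)

arm 1 at φ=0.0°: ρ1 = 0.2011;  centre 1 = (0.2011, 0.0000, -0.1159)
φ2=120.0°: virtual centre (-0.1236, 0.2140, -0.0919), radius l
arm 3 at φ=240.0°: ρ3 = 0.2828;  centre 3 = (-0.1414, -0.2449, -0.0410)
|centre ₂|²−|centre ₁|² = 0.0157;  |centre ₃|²−|centre ₁|² = 0.0278
linear system: -0.6492x+0.4280y = 0.0157−0.0480z; -0.6849x+-0.4898y = 0.0278−0.1497z
Cramer: x(z) = -0.0320+0.1433z;  y(z) = -0.0120+0.1053z
quadratic in z: (1.0316)z²+(0.1625)z+(-0.1346)=0, √Δ=0.7628 → z ∈ {-0.4485, 0.2909}; z = -0.4485 (taking z<0)
x = -0.0963, y = -0.0592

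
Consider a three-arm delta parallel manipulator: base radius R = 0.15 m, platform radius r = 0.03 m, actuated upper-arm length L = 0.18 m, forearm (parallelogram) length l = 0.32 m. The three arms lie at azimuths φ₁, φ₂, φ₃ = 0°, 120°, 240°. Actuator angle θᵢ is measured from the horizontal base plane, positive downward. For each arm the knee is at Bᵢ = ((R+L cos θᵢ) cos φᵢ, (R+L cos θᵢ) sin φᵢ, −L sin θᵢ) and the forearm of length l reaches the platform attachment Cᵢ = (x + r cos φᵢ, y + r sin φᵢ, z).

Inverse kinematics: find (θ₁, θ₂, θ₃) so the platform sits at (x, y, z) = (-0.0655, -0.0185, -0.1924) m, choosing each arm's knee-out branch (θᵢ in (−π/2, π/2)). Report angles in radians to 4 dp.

θ₁ = 0.7855, θ₂ = 0.2621, θ₃ = -0.0002

rotate P by −φ1: (-0.0655, -0.0185, -0.1924)
  A=0.1855, B=-0.1924, C=(l²−L²−A²−y'²−z²)/(2L)=-0.0049
  γ=atan2(-0.1924,0.1855)=-0.8037;  ψ=arccos(-0.0184)=1.5892;  θ1=γ+ψ≈0.7855
arm 2 (φ=120.0°): x'=0.0167, y'=0.0660
  e−x'=0.1033;  (l²−L²−(e−x')²−y'²−z²)/2L = 0.0499
  γ=atan2(-0.1924,0.1033)=-1.0782;  ψ=arccos(0.2285)=1.3402;  θ2=γ+ψ≈0.2621
φ3=240.0° → target in arm frame (0.0488, -0.0475)
  A=0.0712, B=-0.1924, C=(l²−L²−A²−y'²−z²)/(2L)=0.0713
  γ=atan2(-0.1924,0.0712)=-1.2162;  ψ=arccos(0.3474)=1.2160;  θ3=γ+ψ≈-0.0002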